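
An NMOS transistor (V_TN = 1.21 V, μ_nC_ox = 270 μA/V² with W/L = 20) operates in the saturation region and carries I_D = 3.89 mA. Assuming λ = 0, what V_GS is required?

k_n = μ_nC_ox · (W/L) = 5.4 mA/V².
In saturation I_D = ½ k_n (V_GS − V_TN)², so V_GS − V_TN = √(2 I_D / k_n) = √(2 × 3.89 / 5.4) = 1.2 V.
V_GS = 1.21 + 1.2 = 2.41 V.

V_GS = 2.41 V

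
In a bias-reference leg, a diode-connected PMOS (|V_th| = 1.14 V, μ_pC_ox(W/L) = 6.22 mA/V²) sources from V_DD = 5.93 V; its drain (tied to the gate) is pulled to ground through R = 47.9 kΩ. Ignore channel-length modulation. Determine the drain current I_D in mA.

With gate tied to drain, V_SG = V_SD ≥ V_SG − |V_th|, so the device is in saturation.
KCL at the drain: ½ k_p (V_SG − |V_th|)² = (V_DD − V_SG)/R.
Let x = V_SG − 1.14. Then 149 x² + x − 4.79 = 0, giving x = 0.176 V (positive root), so V_SG = 1.32 V.
I_D = (V_DD − V_SG)/R = (5.93 − 1.32) / 47.9 = 0.0963 mA.

I_D = 0.0963 mA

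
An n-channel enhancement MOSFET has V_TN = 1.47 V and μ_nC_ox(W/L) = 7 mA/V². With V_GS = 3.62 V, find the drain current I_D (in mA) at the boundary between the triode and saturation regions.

At the boundary V_DS = V_ov = V_GS − V_TN = 3.62 − 1.47 = 2.15 V.
I_D = ½ k_n V_ov² = 0.5 × 7 × 2.15² = 16.2 mA.

I_D = 16.2 mA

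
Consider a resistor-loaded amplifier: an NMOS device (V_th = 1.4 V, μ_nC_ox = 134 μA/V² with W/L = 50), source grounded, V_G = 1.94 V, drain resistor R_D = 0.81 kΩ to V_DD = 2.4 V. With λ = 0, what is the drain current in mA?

I_D = 0.977 mA

V_GS = V_G = 1.94 V, so V_ov = 1.94 − 1.4 = 0.54 V.
k_n = μ_nC_ox · (W/L) = 6.7 mA/V².
Assume saturation: I_D = ½ k_n V_ov² = 0.5 × 6.7 × 0.54² = 0.977 mA, giving V_DS = V_DD − I_D R_D = 2.4 − 0.977 × 0.81 = 1.61 V.
V_DS = 1.61 V ≥ V_ov = 0.54 V, confirming saturation.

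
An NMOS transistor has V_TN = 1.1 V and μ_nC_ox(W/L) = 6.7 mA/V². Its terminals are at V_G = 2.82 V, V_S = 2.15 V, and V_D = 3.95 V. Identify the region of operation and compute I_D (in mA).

Cutoff; I_D = 0 mA

V_GS = V_G − V_S = 2.82 − 2.15 = 0.67 V; V_DS = V_D − V_S = 3.95 − 2.15 = 1.8 V.
V_GS = 0.67 V < V_TN = 1.1 V, so the transistor is in cutoff.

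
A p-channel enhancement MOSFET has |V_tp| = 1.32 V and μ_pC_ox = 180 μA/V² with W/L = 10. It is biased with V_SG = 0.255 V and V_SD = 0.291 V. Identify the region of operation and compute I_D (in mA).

V_SG = 0.255 V < |V_tp| = 1.32 V, so the transistor is in cutoff.

Cutoff; I_D = 0 mA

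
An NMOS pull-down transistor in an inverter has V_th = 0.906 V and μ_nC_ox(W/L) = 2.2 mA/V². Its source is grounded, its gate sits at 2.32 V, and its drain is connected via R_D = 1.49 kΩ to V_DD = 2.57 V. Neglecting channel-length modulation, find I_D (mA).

V_GS = V_G = 2.32 V, so V_ov = 2.32 − 0.906 = 1.41 V.
Assume saturation: I_D = ½ k_n V_ov² = 0.5 × 2.2 × 1.41² = 2.2 mA, giving V_DS = V_DD − I_D R_D = 2.57 − 2.2 × 1.49 = -0.707 V.
But -0.707 V < V_ov = 1.41 V, so the device is actually in triode.
In triode I_D = k_n[V_ov V_DS − ½ V_DS²] and I_D = (V_DD − V_DS)/R_D. Equating: 1.64 V_DS² − 5.635 V_DS + 2.57 = 0, giving V_DS = 0.541 V (the root below V_ov).
I_D = (2.57 − 0.541) / 1.49 = 1.36 mA.

I_D = 1.36 mA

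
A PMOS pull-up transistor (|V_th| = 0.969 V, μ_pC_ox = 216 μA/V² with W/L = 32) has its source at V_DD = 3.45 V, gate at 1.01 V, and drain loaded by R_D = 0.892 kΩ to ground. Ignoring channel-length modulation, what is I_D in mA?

I_D = 3.43 mA

V_SG = V_DD − V_G = 3.45 − 1.01 = 2.44 V, so V_ov = 2.44 − 0.969 = 1.47 V.
k_p = μ_pC_ox · (W/L) = 6.912 mA/V².
Assume saturation: I_D = ½ k_p V_ov² = 0.5 × 6.912 × 1.47² = 7.48 mA, giving V_SD = V_DD − I_D R_D = 3.45 − 7.48 × 0.892 = -3.22 V.
But -3.22 V < V_ov = 1.47 V, so the device is actually in triode.
In triode I_D = k_p[V_ov V_SD − ½ V_SD²] and I_D = (V_DD − V_SD)/R_D. Equating: 3.08 V_SD² − 10.07 V_SD + 3.45 = 0, giving V_SD = 0.389 V (the root below V_ov).
I_D = (3.45 − 0.389) / 0.892 = 3.43 mA.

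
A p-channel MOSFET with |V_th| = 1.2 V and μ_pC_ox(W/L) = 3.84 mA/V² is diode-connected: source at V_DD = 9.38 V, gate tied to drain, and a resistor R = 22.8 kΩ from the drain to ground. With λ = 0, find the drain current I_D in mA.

I_D = 0.340 mA

With gate tied to drain, V_SG = V_SD ≥ V_SG − |V_th|, so the device is in saturation.
KCL at the drain: ½ k_p (V_SG − |V_th|)² = (V_DD − V_SG)/R.
Let x = V_SG − 1.2. Then 43.8 x² + x − 8.18 = 0, giving x = 0.421 V (positive root), so V_SG = 1.62 V.
I_D = (V_DD − V_SG)/R = (9.38 − 1.62) / 22.8 = 0.34 mA.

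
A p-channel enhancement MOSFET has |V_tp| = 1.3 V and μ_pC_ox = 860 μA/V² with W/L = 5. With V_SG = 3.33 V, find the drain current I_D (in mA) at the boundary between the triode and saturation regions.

At the boundary V_SD = V_ov = V_SG − |V_tp| = 3.33 − 1.3 = 2.03 V.
k_p = μ_pC_ox · (W/L) = 4.3 mA/V².
I_D = ½ k_p V_ov² = 0.5 × 4.3 × 2.03² = 8.86 mA.

I_D = 8.86 mA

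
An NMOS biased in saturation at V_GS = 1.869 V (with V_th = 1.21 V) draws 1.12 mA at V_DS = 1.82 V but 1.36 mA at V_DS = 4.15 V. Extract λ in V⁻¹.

With V_GS fixed, I_D ∝ (1 + λ V_DS) in saturation, so I_D2/I_D1 = (1 + λ V_DS2)/(1 + λ V_DS1).
1.36/1.12 = 1.214 = (1 + 4.15 λ)/(1 + 1.82 λ).
Solving: λ (I_D1 V_DS2 − I_D2 V_DS1) = I_D2 − I_D1, so λ = (1.36 − 1.12) / (1.12 × 4.15 − 1.36 × 1.82) = 0.24 / 2.17 = 0.11 V⁻¹.

λ = 0.110 V⁻¹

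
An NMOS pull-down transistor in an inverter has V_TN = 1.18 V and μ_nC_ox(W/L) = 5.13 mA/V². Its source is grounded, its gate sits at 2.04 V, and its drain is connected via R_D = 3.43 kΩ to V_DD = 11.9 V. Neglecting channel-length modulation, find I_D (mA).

I_D = 1.90 mA

V_GS = V_G = 2.04 V, so V_ov = 2.04 − 1.18 = 0.86 V.
Assume saturation: I_D = ½ k_n V_ov² = 0.5 × 5.13 × 0.86² = 1.9 mA, giving V_DS = V_DD − I_D R_D = 11.9 − 1.9 × 3.43 = 5.39 V.
V_DS = 5.39 V ≥ V_ov = 0.86 V, confirming saturation.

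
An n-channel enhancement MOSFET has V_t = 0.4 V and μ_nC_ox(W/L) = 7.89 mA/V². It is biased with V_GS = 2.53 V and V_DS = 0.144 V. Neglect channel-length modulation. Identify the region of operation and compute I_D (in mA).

V_ov = V_GS − V_t = 2.53 − 0.4 = 2.13 V.
Since V_DS = 0.144 V < V_ov = 2.13 V, the device is in the triode region.
I_D = k_n [V_ov · V_DS − ½ V_DS²] = 7.89 × [2.13 × 0.144 − 0.5 × 0.144²] = 2.34 mA.

Triode; I_D = 2.34 mA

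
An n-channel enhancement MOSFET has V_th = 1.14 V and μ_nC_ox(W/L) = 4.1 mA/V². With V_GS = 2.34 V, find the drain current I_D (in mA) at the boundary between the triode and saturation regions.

I_D = 2.95 mA

At the boundary V_DS = V_ov = V_GS − V_th = 2.34 − 1.14 = 1.2 V.
I_D = ½ k_n V_ov² = 0.5 × 4.1 × 1.2² = 2.95 mA.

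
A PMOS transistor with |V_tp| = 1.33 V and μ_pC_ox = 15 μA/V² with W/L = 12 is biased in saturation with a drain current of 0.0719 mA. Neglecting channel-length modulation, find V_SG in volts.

V_SG = 2.22 V

k_p = μ_pC_ox · (W/L) = 0.18 mA/V².
In saturation I_D = ½ k_p (V_SG − |V_tp|)², so V_SG − |V_tp| = √(2 I_D / k_p) = √(2 × 0.0719 / 0.18) = 0.894 V.
V_SG = 1.33 + 0.894 = 2.22 V.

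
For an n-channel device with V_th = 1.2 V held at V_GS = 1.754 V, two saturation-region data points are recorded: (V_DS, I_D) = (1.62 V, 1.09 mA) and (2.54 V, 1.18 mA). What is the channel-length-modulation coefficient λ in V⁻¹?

With V_GS fixed, I_D ∝ (1 + λ V_DS) in saturation, so I_D2/I_D1 = (1 + λ V_DS2)/(1 + λ V_DS1).
1.18/1.09 = 1.083 = (1 + 2.54 λ)/(1 + 1.62 λ).
Solving: λ (I_D1 V_DS2 − I_D2 V_DS1) = I_D2 − I_D1, so λ = (1.18 − 1.09) / (1.09 × 2.54 − 1.18 × 1.62) = 0.09 / 0.857 = 0.105 V⁻¹.

λ = 0.105 V⁻¹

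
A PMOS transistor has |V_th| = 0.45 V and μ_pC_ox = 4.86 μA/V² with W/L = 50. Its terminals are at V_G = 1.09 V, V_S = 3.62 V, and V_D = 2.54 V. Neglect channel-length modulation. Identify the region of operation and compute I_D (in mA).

V_SG = V_S − V_G = 3.62 − 1.09 = 2.53 V; V_SD = V_S − V_D = 3.62 − 2.54 = 1.08 V.
k_p = μ_pC_ox · (W/L) = 0.243 mA/V².
V_ov = V_SG − |V_th| = 2.53 − 0.45 = 2.08 V.
Since V_SD = 1.08 V < V_ov = 2.08 V, the device is in the triode region.
I_D = k_p [V_ov · V_SD − ½ V_SD²] = 0.243 × [2.08 × 1.08 − 0.5 × 1.08²] = 0.404 mA.

Triode; I_D = 0.404 mA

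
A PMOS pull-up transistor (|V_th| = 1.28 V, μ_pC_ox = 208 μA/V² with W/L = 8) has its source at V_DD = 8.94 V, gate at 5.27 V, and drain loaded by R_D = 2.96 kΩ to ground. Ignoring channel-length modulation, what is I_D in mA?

I_D = 2.74 mA

V_SG = V_DD − V_G = 8.94 − 5.27 = 3.67 V, so V_ov = 3.67 − 1.28 = 2.39 V.
k_p = μ_pC_ox · (W/L) = 1.664 mA/V².
Assume saturation: I_D = ½ k_p V_ov² = 0.5 × 1.664 × 2.39² = 4.75 mA, giving V_SD = V_DD − I_D R_D = 8.94 − 4.75 × 2.96 = -5.13 V.
But -5.13 V < V_ov = 2.39 V, so the device is actually in triode.
In triode I_D = k_p[V_ov V_SD − ½ V_SD²] and I_D = (V_DD − V_SD)/R_D. Equating: 2.46 V_SD² − 12.77 V_SD + 8.94 = 0, giving V_SD = 0.834 V (the root below V_ov).
I_D = (8.94 − 0.834) / 2.96 = 2.74 mA.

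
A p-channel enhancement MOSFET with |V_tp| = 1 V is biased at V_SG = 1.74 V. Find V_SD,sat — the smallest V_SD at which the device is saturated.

The boundary between triode and saturation is V_SD = V_SG − |V_tp| = V_ov.
V_ov = 1.74 − 1 = 0.74 V.

V_SD,sat = 0.740 V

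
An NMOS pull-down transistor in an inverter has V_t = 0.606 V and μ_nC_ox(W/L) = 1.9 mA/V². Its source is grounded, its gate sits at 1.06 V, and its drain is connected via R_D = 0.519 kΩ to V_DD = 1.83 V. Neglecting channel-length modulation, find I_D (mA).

I_D = 0.196 mA

V_GS = V_G = 1.06 V, so V_ov = 1.06 − 0.606 = 0.454 V.
Assume saturation: I_D = ½ k_n V_ov² = 0.5 × 1.9 × 0.454² = 0.196 mA, giving V_DS = V_DD − I_D R_D = 1.83 − 0.196 × 0.519 = 1.73 V.
V_DS = 1.73 V ≥ V_ov = 0.454 V, confirming saturation.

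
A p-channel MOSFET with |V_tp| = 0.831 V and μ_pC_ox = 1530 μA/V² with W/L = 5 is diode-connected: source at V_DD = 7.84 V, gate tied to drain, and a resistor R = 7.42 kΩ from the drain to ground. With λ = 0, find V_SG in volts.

V_SG = 1.31 V

With gate tied to drain, V_SG = V_SD ≥ V_SG − |V_tp|, so the device is in saturation.
k_p = μ_pC_ox · (W/L) = 7.65 mA/V².
KCL at the drain: ½ k_p (V_SG − |V_tp|)² = (V_DD − V_SG)/R.
Let x = V_SG − 0.831. Then 28.4 x² + x − 7.009 = 0, giving x = 0.48 V (positive root), so V_SG = 1.31 V.
I_D = (V_DD − V_SG)/R = (7.84 − 1.31) / 7.42 = 0.88 mA.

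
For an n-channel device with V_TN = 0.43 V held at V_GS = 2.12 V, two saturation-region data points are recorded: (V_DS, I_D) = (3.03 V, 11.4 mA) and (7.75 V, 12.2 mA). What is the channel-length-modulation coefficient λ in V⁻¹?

With V_GS fixed, I_D ∝ (1 + λ V_DS) in saturation, so I_D2/I_D1 = (1 + λ V_DS2)/(1 + λ V_DS1).
12.2/11.4 = 1.07 = (1 + 7.75 λ)/(1 + 3.03 λ).
Solving: λ (I_D1 V_DS2 − I_D2 V_DS1) = I_D2 − I_D1, so λ = (12.2 − 11.4) / (11.4 × 7.75 − 12.2 × 3.03) = 0.8 / 51.4 = 0.0156 V⁻¹.

λ = 0.0156 V⁻¹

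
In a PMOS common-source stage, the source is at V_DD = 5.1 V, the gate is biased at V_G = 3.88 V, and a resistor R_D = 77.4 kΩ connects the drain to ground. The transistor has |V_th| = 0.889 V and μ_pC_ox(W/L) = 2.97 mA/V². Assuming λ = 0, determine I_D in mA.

V_SG = V_DD − V_G = 5.1 − 3.88 = 1.22 V, so V_ov = 1.22 − 0.889 = 0.331 V.
Assume saturation: I_D = ½ k_p V_ov² = 0.5 × 2.97 × 0.331² = 0.163 mA, giving V_SD = V_DD − I_D R_D = 5.1 − 0.163 × 77.4 = -7.49 V.
But -7.49 V < V_ov = 0.331 V, so the device is actually in triode.
In triode I_D = k_p[V_ov V_SD − ½ V_SD²] and I_D = (V_DD − V_SD)/R_D. Equating: 115 V_SD² − 77.09 V_SD + 5.1 = 0, giving V_SD = 0.0744 V (the root below V_ov).
I_D = (5.1 − 0.0744) / 77.4 = 0.0649 mA.

I_D = 0.0649 mA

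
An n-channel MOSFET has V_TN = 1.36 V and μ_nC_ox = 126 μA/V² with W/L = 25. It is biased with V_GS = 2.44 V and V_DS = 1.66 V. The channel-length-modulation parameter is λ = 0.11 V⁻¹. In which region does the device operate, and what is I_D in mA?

k_n = μ_nC_ox · (W/L) = 3.15 mA/V².
V_ov = V_GS − V_TN = 2.44 − 1.36 = 1.08 V.
Since V_DS = 1.66 V ≥ V_ov = 1.08 V, the device is in saturation.
I_D = ½ k_n V_ov² (1 + λ V_DS) = 0.5 × 3.15 × 1.08² × (1 + 0.11 × 1.66) = 2.17 mA.

Saturation; I_D = 2.17 mA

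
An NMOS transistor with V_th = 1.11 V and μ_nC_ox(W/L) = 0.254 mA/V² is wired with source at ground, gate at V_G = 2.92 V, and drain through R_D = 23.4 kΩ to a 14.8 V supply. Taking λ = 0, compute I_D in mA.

I_D = 0.416 mA

V_GS = V_G = 2.92 V, so V_ov = 2.92 − 1.11 = 1.81 V.
Assume saturation: I_D = ½ k_n V_ov² = 0.5 × 0.254 × 1.81² = 0.416 mA, giving V_DS = V_DD − I_D R_D = 14.8 − 0.416 × 23.4 = 5.06 V.
V_DS = 5.06 V ≥ V_ov = 1.81 V, confirming saturation.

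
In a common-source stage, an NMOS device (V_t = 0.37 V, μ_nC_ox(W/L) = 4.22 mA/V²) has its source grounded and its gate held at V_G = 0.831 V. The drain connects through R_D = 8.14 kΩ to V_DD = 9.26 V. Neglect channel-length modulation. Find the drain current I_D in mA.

V_GS = V_G = 0.831 V, so V_ov = 0.831 − 0.37 = 0.461 V.
Assume saturation: I_D = ½ k_n V_ov² = 0.5 × 4.22 × 0.461² = 0.448 mA, giving V_DS = V_DD − I_D R_D = 9.26 − 0.448 × 8.14 = 5.61 V.
V_DS = 5.61 V ≥ V_ov = 0.461 V, confirming saturation.

I_D = 0.448 mA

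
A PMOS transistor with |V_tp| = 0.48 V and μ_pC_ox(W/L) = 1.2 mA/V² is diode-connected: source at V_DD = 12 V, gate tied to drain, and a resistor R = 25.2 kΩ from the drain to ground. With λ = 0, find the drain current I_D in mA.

I_D = 0.424 mA

With gate tied to drain, V_SG = V_SD ≥ V_SG − |V_tp|, so the device is in saturation.
KCL at the drain: ½ k_p (V_SG − |V_tp|)² = (V_DD − V_SG)/R.
Let x = V_SG − 0.48. Then 15.1 x² + x − 11.52 = 0, giving x = 0.84 V (positive root), so V_SG = 1.32 V.
I_D = (V_DD − V_SG)/R = (12 − 1.32) / 25.2 = 0.424 mA.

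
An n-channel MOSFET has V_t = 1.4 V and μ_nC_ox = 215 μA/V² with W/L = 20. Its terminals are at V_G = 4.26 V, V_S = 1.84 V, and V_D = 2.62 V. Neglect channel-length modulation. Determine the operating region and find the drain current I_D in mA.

Triode; I_D = 2.11 mA

V_GS = V_G − V_S = 4.26 − 1.84 = 2.42 V; V_DS = V_D − V_S = 2.62 − 1.84 = 0.78 V.
k_n = μ_nC_ox · (W/L) = 4.3 mA/V².
V_ov = V_GS − V_t = 2.42 − 1.4 = 1.02 V.
Since V_DS = 0.78 V < V_ov = 1.02 V, the device is in the triode region.
I_D = k_n [V_ov · V_DS − ½ V_DS²] = 4.3 × [1.02 × 0.78 − 0.5 × 0.78²] = 2.11 mA.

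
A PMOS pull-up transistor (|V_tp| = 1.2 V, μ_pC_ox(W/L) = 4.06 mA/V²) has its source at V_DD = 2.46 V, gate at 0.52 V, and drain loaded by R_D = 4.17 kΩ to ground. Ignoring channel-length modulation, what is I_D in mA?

V_SG = V_DD − V_G = 2.46 − 0.52 = 1.94 V, so V_ov = 1.94 − 1.2 = 0.74 V.
Assume saturation: I_D = ½ k_p V_ov² = 0.5 × 4.06 × 0.74² = 1.11 mA, giving V_SD = V_DD − I_D R_D = 2.46 − 1.11 × 4.17 = -2.18 V.
But -2.18 V < V_ov = 0.74 V, so the device is actually in triode.
In triode I_D = k_p[V_ov V_SD − ½ V_SD²] and I_D = (V_DD − V_SD)/R_D. Equating: 8.47 V_SD² − 13.53 V_SD + 2.46 = 0, giving V_SD = 0.209 V (the root below V_ov).
I_D = (2.46 − 0.209) / 4.17 = 0.54 mA.

I_D = 0.540 mA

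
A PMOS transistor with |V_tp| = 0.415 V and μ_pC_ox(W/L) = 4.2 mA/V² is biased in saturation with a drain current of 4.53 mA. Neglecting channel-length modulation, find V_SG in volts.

In saturation I_D = ½ k_p (V_SG − |V_tp|)², so V_SG − |V_tp| = √(2 I_D / k_p) = √(2 × 4.53 / 4.2) = 1.47 V.
V_SG = 0.415 + 1.47 = 1.88 V.

V_SG = 1.88 V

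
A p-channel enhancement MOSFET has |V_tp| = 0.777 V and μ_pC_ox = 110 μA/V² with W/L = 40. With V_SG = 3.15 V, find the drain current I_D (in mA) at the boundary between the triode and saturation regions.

I_D = 12.4 mA

At the boundary V_SD = V_ov = V_SG − |V_tp| = 3.15 − 0.777 = 2.37 V.
k_p = μ_pC_ox · (W/L) = 4.4 mA/V².
I_D = ½ k_p V_ov² = 0.5 × 4.4 × 2.37² = 12.4 mA.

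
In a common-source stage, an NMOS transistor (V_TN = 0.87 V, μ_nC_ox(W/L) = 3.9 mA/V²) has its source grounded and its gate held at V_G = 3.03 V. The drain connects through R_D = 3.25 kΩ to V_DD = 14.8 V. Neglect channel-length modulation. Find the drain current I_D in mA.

I_D = 4.37 mA

V_GS = V_G = 3.03 V, so V_ov = 3.03 − 0.87 = 2.16 V.
Assume saturation: I_D = ½ k_n V_ov² = 0.5 × 3.9 × 2.16² = 9.1 mA, giving V_DS = V_DD − I_D R_D = 14.8 − 9.1 × 3.25 = -14.8 V.
But -14.8 V < V_ov = 2.16 V, so the device is actually in triode.
In triode I_D = k_n[V_ov V_DS − ½ V_DS²] and I_D = (V_DD − V_DS)/R_D. Equating: 6.34 V_DS² − 28.38 V_DS + 14.8 = 0, giving V_DS = 0.603 V (the root below V_ov).
I_D = (14.8 − 0.603) / 3.25 = 4.37 mA.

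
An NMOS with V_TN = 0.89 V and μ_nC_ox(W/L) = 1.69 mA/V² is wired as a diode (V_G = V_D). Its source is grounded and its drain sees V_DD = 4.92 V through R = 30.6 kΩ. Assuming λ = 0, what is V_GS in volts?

With gate tied to drain, V_GS = V_DS ≥ V_GS − V_TN, so the device is in saturation.
KCL at the drain: ½ k_n (V_GS − V_TN)² = (V_DD − V_GS)/R.
Let x = V_GS − 0.89. Then 25.9 x² + x − 4.03 = 0, giving x = 0.376 V (positive root), so V_GS = 1.27 V.
I_D = (V_DD − V_GS)/R = (4.92 − 1.27) / 30.6 = 0.119 mA.

V_GS = 1.27 V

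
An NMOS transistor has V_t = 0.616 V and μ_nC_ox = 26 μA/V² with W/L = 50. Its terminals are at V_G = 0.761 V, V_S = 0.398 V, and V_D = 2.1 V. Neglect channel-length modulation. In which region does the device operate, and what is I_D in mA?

V_GS = V_G − V_S = 0.761 − 0.398 = 0.363 V; V_DS = V_D − V_S = 2.1 − 0.398 = 1.7 V.
V_GS = 0.363 V < V_t = 0.616 V, so the transistor is in cutoff.

Cutoff; I_D = 0 mA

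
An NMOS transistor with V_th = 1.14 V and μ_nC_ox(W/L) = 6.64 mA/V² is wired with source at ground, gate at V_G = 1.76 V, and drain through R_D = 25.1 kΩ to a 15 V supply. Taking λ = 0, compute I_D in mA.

V_GS = V_G = 1.76 V, so V_ov = 1.76 − 1.14 = 0.62 V.
Assume saturation: I_D = ½ k_n V_ov² = 0.5 × 6.64 × 0.62² = 1.28 mA, giving V_DS = V_DD − I_D R_D = 15 − 1.28 × 25.1 = -17 V.
But -17 V < V_ov = 0.62 V, so the device is actually in triode.
In triode I_D = k_n[V_ov V_DS − ½ V_DS²] and I_D = (V_DD − V_DS)/R_D. Equating: 83.3 V_DS² − 104.3 V_DS + 15 = 0, giving V_DS = 0.166 V (the root below V_ov).
I_D = (15 − 0.166) / 25.1 = 0.591 mA.

I_D = 0.591 mA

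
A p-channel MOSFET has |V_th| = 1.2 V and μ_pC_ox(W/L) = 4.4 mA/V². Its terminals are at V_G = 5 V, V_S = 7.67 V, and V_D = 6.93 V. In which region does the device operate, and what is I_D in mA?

V_SG = V_S − V_G = 7.67 − 5 = 2.67 V; V_SD = V_S − V_D = 7.67 − 6.93 = 0.74 V.
V_ov = V_SG − |V_th| = 2.67 − 1.2 = 1.47 V.
Since V_SD = 0.74 V < V_ov = 1.47 V, the device is in the triode region.
I_D = k_p [V_ov · V_SD − ½ V_SD²] = 4.4 × [1.47 × 0.74 − 0.5 × 0.74²] = 3.58 mA.

Triode; I_D = 3.58 mA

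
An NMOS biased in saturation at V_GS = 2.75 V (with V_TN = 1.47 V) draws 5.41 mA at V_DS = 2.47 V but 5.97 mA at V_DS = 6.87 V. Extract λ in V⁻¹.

λ = 0.0250 V⁻¹

With V_GS fixed, I_D ∝ (1 + λ V_DS) in saturation, so I_D2/I_D1 = (1 + λ V_DS2)/(1 + λ V_DS1).
5.97/5.41 = 1.104 = (1 + 6.87 λ)/(1 + 2.47 λ).
Solving: λ (I_D1 V_DS2 − I_D2 V_DS1) = I_D2 − I_D1, so λ = (5.97 − 5.41) / (5.41 × 6.87 − 5.97 × 2.47) = 0.56 / 22.4 = 0.025 V⁻¹.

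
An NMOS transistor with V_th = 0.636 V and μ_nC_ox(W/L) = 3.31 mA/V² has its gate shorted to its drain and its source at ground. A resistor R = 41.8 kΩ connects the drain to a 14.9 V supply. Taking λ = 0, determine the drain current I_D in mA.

With gate tied to drain, V_GS = V_DS ≥ V_GS − V_th, so the device is in saturation.
KCL at the drain: ½ k_n (V_GS − V_th)² = (V_DD − V_GS)/R.
Let x = V_GS − 0.636. Then 69.2 x² + x − 14.26 = 0, giving x = 0.447 V (positive root), so V_GS = 1.08 V.
I_D = (V_DD − V_GS)/R = (14.9 − 1.08) / 41.8 = 0.331 mA.

I_D = 0.331 mA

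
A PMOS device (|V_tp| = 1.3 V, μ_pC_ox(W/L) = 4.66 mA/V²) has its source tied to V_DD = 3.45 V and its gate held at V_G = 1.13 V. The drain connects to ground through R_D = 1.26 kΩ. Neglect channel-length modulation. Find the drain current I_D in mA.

V_SG = V_DD − V_G = 3.45 − 1.13 = 2.32 V, so V_ov = 2.32 − 1.3 = 1.02 V.
Assume saturation: I_D = ½ k_p V_ov² = 0.5 × 4.66 × 1.02² = 2.42 mA, giving V_SD = V_DD − I_D R_D = 3.45 − 2.42 × 1.26 = 0.396 V.
But 0.396 V < V_ov = 1.02 V, so the device is actually in triode.
In triode I_D = k_p[V_ov V_SD − ½ V_SD²] and I_D = (V_DD − V_SD)/R_D. Equating: 2.94 V_SD² − 6.989 V_SD + 3.45 = 0, giving V_SD = 0.699 V (the root below V_ov).
I_D = (3.45 − 0.699) / 1.26 = 2.18 mA.

I_D = 2.18 mA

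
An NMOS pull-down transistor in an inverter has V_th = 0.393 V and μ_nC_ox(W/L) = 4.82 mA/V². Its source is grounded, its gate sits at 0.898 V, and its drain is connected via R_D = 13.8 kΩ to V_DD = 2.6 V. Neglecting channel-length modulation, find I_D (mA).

I_D = 0.182 mA

V_GS = V_G = 0.898 V, so V_ov = 0.898 − 0.393 = 0.505 V.
Assume saturation: I_D = ½ k_n V_ov² = 0.5 × 4.82 × 0.505² = 0.615 mA, giving V_DS = V_DD − I_D R_D = 2.6 − 0.615 × 13.8 = -5.88 V.
But -5.88 V < V_ov = 0.505 V, so the device is actually in triode.
In triode I_D = k_n[V_ov V_DS − ½ V_DS²] and I_D = (V_DD − V_DS)/R_D. Equating: 33.3 V_DS² − 34.59 V_DS + 2.6 = 0, giving V_DS = 0.0816 V (the root below V_ov).
I_D = (2.6 − 0.0816) / 13.8 = 0.182 mA.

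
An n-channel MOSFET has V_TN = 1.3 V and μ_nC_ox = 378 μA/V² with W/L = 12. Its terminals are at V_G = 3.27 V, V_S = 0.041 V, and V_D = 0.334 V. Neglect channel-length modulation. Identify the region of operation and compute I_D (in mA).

V_GS = V_G − V_S = 3.27 − 0.041 = 3.23 V; V_DS = V_D − V_S = 0.334 − 0.041 = 0.293 V.
k_n = μ_nC_ox · (W/L) = 4.536 mA/V².
V_ov = V_GS − V_TN = 3.23 − 1.3 = 1.93 V.
Since V_DS = 0.293 V < V_ov = 1.93 V, the device is in the triode region.
I_D = k_n [V_ov · V_DS − ½ V_DS²] = 4.536 × [1.93 × 0.293 − 0.5 × 0.293²] = 2.37 mA.

Triode; I_D = 2.37 mA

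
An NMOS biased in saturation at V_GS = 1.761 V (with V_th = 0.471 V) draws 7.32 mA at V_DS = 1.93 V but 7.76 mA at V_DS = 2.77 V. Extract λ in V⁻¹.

λ = 0.0830 V⁻¹

With V_GS fixed, I_D ∝ (1 + λ V_DS) in saturation, so I_D2/I_D1 = (1 + λ V_DS2)/(1 + λ V_DS1).
7.76/7.32 = 1.06 = (1 + 2.77 λ)/(1 + 1.93 λ).
Solving: λ (I_D1 V_DS2 − I_D2 V_DS1) = I_D2 − I_D1, so λ = (7.76 − 7.32) / (7.32 × 2.77 − 7.76 × 1.93) = 0.44 / 5.3 = 0.083 V⁻¹.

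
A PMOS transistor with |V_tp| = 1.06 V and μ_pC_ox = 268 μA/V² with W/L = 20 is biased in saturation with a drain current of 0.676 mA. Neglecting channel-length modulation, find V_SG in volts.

V_SG = 1.56 V

k_p = μ_pC_ox · (W/L) = 5.36 mA/V².
In saturation I_D = ½ k_p (V_SG − |V_tp|)², so V_SG − |V_tp| = √(2 I_D / k_p) = √(2 × 0.676 / 5.36) = 0.502 V.
V_SG = 1.06 + 0.502 = 1.56 V.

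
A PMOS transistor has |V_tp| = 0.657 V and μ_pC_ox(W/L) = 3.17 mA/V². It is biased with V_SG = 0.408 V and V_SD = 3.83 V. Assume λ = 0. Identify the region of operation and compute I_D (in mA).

V_SG = 0.408 V < |V_tp| = 0.657 V, so the transistor is in cutoff.

Cutoff; I_D = 0 mA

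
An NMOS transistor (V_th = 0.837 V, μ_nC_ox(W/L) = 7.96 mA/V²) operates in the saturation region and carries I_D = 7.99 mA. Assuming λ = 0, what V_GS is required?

V_GS = 2.25 V

In saturation I_D = ½ k_n (V_GS − V_th)², so V_GS − V_th = √(2 I_D / k_n) = √(2 × 7.99 / 7.96) = 1.42 V.
V_GS = 0.837 + 1.42 = 2.25 V.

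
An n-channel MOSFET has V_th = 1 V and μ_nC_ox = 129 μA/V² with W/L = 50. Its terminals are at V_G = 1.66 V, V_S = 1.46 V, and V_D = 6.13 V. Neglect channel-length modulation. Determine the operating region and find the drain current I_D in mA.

Cutoff; I_D = 0 mA

V_GS = V_G − V_S = 1.66 − 1.46 = 0.2 V; V_DS = V_D − V_S = 6.13 − 1.46 = 4.67 V.
V_GS = 0.2 V < V_th = 1 V, so the transistor is in cutoff.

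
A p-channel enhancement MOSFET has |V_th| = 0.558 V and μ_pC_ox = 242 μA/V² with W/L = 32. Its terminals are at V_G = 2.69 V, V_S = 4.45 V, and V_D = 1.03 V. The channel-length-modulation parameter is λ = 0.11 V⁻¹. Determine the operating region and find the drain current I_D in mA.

Saturation; I_D = 7.70 mA

V_SG = V_S − V_G = 4.45 − 2.69 = 1.76 V; V_SD = V_S − V_D = 4.45 − 1.03 = 3.42 V.
k_p = μ_pC_ox · (W/L) = 7.744 mA/V².
V_ov = V_SG − |V_th| = 1.76 − 0.558 = 1.2 V.
Since V_SD = 3.42 V ≥ V_ov = 1.2 V, the device is in saturation.
I_D = ½ k_p V_ov² (1 + λ V_SD) = 0.5 × 7.744 × 1.2² × (1 + 0.11 × 3.42) = 7.7 mA.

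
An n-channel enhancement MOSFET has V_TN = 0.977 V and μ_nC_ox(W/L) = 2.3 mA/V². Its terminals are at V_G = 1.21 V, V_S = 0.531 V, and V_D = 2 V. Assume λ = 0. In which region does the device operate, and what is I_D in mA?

V_GS = V_G − V_S = 1.21 − 0.531 = 0.679 V; V_DS = V_D − V_S = 2 − 0.531 = 1.47 V.
V_GS = 0.679 V < V_TN = 0.977 V, so the transistor is in cutoff.

Cutoff; I_D = 0 mA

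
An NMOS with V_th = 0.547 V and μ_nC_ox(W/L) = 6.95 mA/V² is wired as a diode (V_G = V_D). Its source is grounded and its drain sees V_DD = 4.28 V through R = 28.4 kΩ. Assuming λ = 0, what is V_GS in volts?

With gate tied to drain, V_GS = V_DS ≥ V_GS − V_th, so the device is in saturation.
KCL at the drain: ½ k_n (V_GS − V_th)² = (V_DD − V_GS)/R.
Let x = V_GS − 0.547. Then 98.7 x² + x − 3.733 = 0, giving x = 0.189 V (positive root), so V_GS = 0.736 V.
I_D = (V_DD − V_GS)/R = (4.28 − 0.736) / 28.4 = 0.125 mA.

V_GS = 0.736 V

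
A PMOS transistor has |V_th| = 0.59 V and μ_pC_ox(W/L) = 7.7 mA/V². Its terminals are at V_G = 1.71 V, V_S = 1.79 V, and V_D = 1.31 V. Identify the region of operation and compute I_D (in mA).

Cutoff; I_D = 0 mA

V_SG = V_S − V_G = 1.79 − 1.71 = 0.08 V; V_SD = V_S − V_D = 1.79 − 1.31 = 0.48 V.
V_SG = 0.08 V < |V_th| = 0.59 V, so the transistor is in cutoff.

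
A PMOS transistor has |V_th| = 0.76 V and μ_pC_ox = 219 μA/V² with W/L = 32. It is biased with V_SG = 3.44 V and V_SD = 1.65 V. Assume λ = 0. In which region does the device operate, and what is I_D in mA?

Triode; I_D = 21.4 mA

k_p = μ_pC_ox · (W/L) = 7.008 mA/V².
V_ov = V_SG − |V_th| = 3.44 − 0.76 = 2.68 V.
Since V_SD = 1.65 V < V_ov = 2.68 V, the device is in the triode region.
I_D = k_p [V_ov · V_SD − ½ V_SD²] = 7.008 × [2.68 × 1.65 − 0.5 × 1.65²] = 21.4 mA.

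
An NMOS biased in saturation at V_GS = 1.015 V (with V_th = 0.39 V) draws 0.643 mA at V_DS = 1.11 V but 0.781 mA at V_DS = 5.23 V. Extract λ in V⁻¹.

λ = 0.0553 V⁻¹

With V_GS fixed, I_D ∝ (1 + λ V_DS) in saturation, so I_D2/I_D1 = (1 + λ V_DS2)/(1 + λ V_DS1).
0.781/0.643 = 1.215 = (1 + 5.23 λ)/(1 + 1.11 λ).
Solving: λ (I_D1 V_DS2 − I_D2 V_DS1) = I_D2 − I_D1, so λ = (0.781 − 0.643) / (0.643 × 5.23 − 0.781 × 1.11) = 0.138 / 2.5 = 0.0553 V⁻¹.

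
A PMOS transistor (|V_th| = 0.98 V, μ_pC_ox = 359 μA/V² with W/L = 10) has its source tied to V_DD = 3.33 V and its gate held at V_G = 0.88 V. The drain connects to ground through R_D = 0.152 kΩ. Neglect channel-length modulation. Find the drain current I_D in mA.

V_SG = V_DD − V_G = 3.33 − 0.88 = 2.45 V, so V_ov = 2.45 − 0.98 = 1.47 V.
k_p = μ_pC_ox · (W/L) = 3.59 mA/V².
Assume saturation: I_D = ½ k_p V_ov² = 0.5 × 3.59 × 1.47² = 3.88 mA, giving V_SD = V_DD − I_D R_D = 3.33 − 3.88 × 0.152 = 2.74 V.
V_SD = 2.74 V ≥ V_ov = 1.47 V, confirming saturation.

I_D = 3.88 mA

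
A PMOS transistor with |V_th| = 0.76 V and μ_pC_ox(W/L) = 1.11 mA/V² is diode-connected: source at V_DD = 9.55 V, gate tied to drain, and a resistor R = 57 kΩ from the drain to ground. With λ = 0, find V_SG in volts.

V_SG = 1.27 V

With gate tied to drain, V_SG = V_SD ≥ V_SG − |V_th|, so the device is in saturation.
KCL at the drain: ½ k_p (V_SG − |V_th|)² = (V_DD − V_SG)/R.
Let x = V_SG − 0.76. Then 31.6 x² + x − 8.79 = 0, giving x = 0.512 V (positive root), so V_SG = 1.27 V.
I_D = (V_DD − V_SG)/R = (9.55 − 1.27) / 57 = 0.145 mA.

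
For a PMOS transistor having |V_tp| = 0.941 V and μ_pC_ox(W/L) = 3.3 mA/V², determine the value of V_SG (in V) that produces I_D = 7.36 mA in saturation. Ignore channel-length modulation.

In saturation I_D = ½ k_p (V_SG − |V_tp|)², so V_SG − |V_tp| = √(2 I_D / k_p) = √(2 × 7.36 / 3.3) = 2.11 V.
V_SG = 0.941 + 2.11 = 3.05 V.

V_SG = 3.05 V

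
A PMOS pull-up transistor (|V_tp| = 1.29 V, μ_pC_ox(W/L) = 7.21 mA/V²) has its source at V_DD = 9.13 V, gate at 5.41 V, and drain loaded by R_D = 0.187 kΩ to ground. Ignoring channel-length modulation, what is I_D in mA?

V_SG = V_DD − V_G = 9.13 − 5.41 = 3.72 V, so V_ov = 3.72 − 1.29 = 2.43 V.
Assume saturation: I_D = ½ k_p V_ov² = 0.5 × 7.21 × 2.43² = 21.3 mA, giving V_SD = V_DD − I_D R_D = 9.13 − 21.3 × 0.187 = 5.15 V.
V_SD = 5.15 V ≥ V_ov = 2.43 V, confirming saturation.

I_D = 21.3 mA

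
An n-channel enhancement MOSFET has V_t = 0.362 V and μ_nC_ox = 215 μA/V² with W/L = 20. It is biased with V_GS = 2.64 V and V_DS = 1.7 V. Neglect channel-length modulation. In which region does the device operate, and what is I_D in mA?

k_n = μ_nC_ox · (W/L) = 4.3 mA/V².
V_ov = V_GS − V_t = 2.64 − 0.362 = 2.28 V.
Since V_DS = 1.7 V < V_ov = 2.28 V, the device is in the triode region.
I_D = k_n [V_ov · V_DS − ½ V_DS²] = 4.3 × [2.28 × 1.7 − 0.5 × 1.7²] = 10.4 mA.

Triode; I_D = 10.4 mA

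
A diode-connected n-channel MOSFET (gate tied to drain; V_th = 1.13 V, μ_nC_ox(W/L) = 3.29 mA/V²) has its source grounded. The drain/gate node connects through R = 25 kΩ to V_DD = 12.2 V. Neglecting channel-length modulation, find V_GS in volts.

With gate tied to drain, V_GS = V_DS ≥ V_GS − V_th, so the device is in saturation.
KCL at the drain: ½ k_n (V_GS − V_th)² = (V_DD − V_GS)/R.
Let x = V_GS − 1.13. Then 41.1 x² + x − 11.07 = 0, giving x = 0.507 V (positive root), so V_GS = 1.64 V.
I_D = (V_DD − V_GS)/R = (12.2 − 1.64) / 25 = 0.423 mA.

V_GS = 1.64 V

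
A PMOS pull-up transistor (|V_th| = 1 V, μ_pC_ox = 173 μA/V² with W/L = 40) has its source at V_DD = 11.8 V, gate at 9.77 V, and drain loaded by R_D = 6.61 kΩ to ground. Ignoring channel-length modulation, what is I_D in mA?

V_SG = V_DD − V_G = 11.8 − 9.77 = 2.03 V, so V_ov = 2.03 − 1 = 1.03 V.
k_p = μ_pC_ox · (W/L) = 6.92 mA/V².
Assume saturation: I_D = ½ k_p V_ov² = 0.5 × 6.92 × 1.03² = 3.67 mA, giving V_SD = V_DD − I_D R_D = 11.8 − 3.67 × 6.61 = -12.5 V.
But -12.5 V < V_ov = 1.03 V, so the device is actually in triode.
In triode I_D = k_p[V_ov V_SD − ½ V_SD²] and I_D = (V_DD − V_SD)/R_D. Equating: 22.9 V_SD² − 48.11 V_SD + 11.8 = 0, giving V_SD = 0.283 V (the root below V_ov).
I_D = (11.8 − 0.283) / 6.61 = 1.74 mA.

I_D = 1.74 mA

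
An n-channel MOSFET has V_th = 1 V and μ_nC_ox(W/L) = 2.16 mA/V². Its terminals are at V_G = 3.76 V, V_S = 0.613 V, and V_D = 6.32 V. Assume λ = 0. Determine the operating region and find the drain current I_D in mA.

Saturation; I_D = 4.98 mA

V_GS = V_G − V_S = 3.76 − 0.613 = 3.15 V; V_DS = V_D − V_S = 6.32 − 0.613 = 5.71 V.
V_ov = V_GS − V_th = 3.15 − 1 = 2.15 V.
Since V_DS = 5.71 V ≥ V_ov = 2.15 V, the device is in saturation.
I_D = ½ k_n V_ov² = 0.5 × 2.16 × 2.15² = 4.98 mA.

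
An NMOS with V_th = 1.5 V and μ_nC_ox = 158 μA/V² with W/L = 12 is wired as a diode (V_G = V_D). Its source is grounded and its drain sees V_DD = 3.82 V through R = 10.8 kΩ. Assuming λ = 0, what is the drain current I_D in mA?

With gate tied to drain, V_GS = V_DS ≥ V_GS − V_th, so the device is in saturation.
k_n = μ_nC_ox · (W/L) = 1.896 mA/V².
KCL at the drain: ½ k_n (V_GS − V_th)² = (V_DD − V_GS)/R.
Let x = V_GS − 1.5. Then 10.2 x² + x − 2.32 = 0, giving x = 0.43 V (positive root), so V_GS = 1.93 V.
I_D = (V_DD − V_GS)/R = (3.82 − 1.93) / 10.8 = 0.175 mA.

I_D = 0.175 mA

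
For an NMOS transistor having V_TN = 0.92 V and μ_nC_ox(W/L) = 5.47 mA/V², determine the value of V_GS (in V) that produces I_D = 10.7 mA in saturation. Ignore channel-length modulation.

In saturation I_D = ½ k_n (V_GS − V_TN)², so V_GS − V_TN = √(2 I_D / k_n) = √(2 × 10.7 / 5.47) = 1.98 V.
V_GS = 0.92 + 1.98 = 2.9 V.

V_GS = 2.90 V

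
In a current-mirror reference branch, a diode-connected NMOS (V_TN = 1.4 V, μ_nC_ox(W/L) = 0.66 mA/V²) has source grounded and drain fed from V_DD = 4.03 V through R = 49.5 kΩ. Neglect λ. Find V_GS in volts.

V_GS = 1.77 V

With gate tied to drain, V_GS = V_DS ≥ V_GS − V_TN, so the device is in saturation.
KCL at the drain: ½ k_n (V_GS − V_TN)² = (V_DD − V_GS)/R.
Let x = V_GS − 1.4. Then 16.3 x² + x − 2.63 = 0, giving x = 0.372 V (positive root), so V_GS = 1.77 V.
I_D = (V_DD − V_GS)/R = (4.03 − 1.77) / 49.5 = 0.0456 mA.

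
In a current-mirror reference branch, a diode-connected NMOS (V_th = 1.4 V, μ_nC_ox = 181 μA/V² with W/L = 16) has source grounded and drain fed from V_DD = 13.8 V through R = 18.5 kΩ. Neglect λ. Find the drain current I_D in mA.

With gate tied to drain, V_GS = V_DS ≥ V_GS − V_th, so the device is in saturation.
k_n = μ_nC_ox · (W/L) = 2.896 mA/V².
KCL at the drain: ½ k_n (V_GS − V_th)² = (V_DD − V_GS)/R.
Let x = V_GS − 1.4. Then 26.8 x² + x − 12.4 = 0, giving x = 0.662 V (positive root), so V_GS = 2.06 V.
I_D = (V_DD − V_GS)/R = (13.8 − 2.06) / 18.5 = 0.634 mA.

I_D = 0.634 mA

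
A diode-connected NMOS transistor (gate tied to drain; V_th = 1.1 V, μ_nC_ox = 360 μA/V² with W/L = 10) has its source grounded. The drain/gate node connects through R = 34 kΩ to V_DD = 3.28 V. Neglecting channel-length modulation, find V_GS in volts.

V_GS = 1.28 V

With gate tied to drain, V_GS = V_DS ≥ V_GS − V_th, so the device is in saturation.
k_n = μ_nC_ox · (W/L) = 3.6 mA/V².
KCL at the drain: ½ k_n (V_GS − V_th)² = (V_DD − V_GS)/R.
Let x = V_GS − 1.1. Then 61.2 x² + x − 2.18 = 0, giving x = 0.181 V (positive root), so V_GS = 1.28 V.
I_D = (V_DD − V_GS)/R = (3.28 − 1.28) / 34 = 0.0588 mA.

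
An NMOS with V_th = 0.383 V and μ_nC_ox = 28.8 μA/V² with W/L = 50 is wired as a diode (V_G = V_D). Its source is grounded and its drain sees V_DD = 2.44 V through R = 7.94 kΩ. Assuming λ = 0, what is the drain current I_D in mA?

With gate tied to drain, V_GS = V_DS ≥ V_GS − V_th, so the device is in saturation.
k_n = μ_nC_ox · (W/L) = 1.44 mA/V².
KCL at the drain: ½ k_n (V_GS − V_th)² = (V_DD − V_GS)/R.
Let x = V_GS − 0.383. Then 5.72 x² + x − 2.057 = 0, giving x = 0.519 V (positive root), so V_GS = 0.902 V.
I_D = (V_DD − V_GS)/R = (2.44 − 0.902) / 7.94 = 0.194 mA.

I_D = 0.194 mA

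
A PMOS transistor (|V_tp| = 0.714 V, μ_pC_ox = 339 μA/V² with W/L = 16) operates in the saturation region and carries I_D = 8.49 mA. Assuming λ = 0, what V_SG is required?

V_SG = 2.48 V

k_p = μ_pC_ox · (W/L) = 5.424 mA/V².
In saturation I_D = ½ k_p (V_SG − |V_tp|)², so V_SG − |V_tp| = √(2 I_D / k_p) = √(2 × 8.49 / 5.424) = 1.77 V.
V_SG = 0.714 + 1.77 = 2.48 V.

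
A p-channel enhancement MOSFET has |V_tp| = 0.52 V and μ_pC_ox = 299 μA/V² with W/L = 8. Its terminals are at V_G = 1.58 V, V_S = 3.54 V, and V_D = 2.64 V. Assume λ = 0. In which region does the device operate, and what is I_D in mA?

V_SG = V_S − V_G = 3.54 − 1.58 = 1.96 V; V_SD = V_S − V_D = 3.54 − 2.64 = 0.9 V.
k_p = μ_pC_ox · (W/L) = 2.392 mA/V².
V_ov = V_SG − |V_tp| = 1.96 − 0.52 = 1.44 V.
Since V_SD = 0.9 V < V_ov = 1.44 V, the device is in the triode region.
I_D = k_p [V_ov · V_SD − ½ V_SD²] = 2.392 × [1.44 × 0.9 − 0.5 × 0.9²] = 2.13 mA.

Triode; I_D = 2.13 mA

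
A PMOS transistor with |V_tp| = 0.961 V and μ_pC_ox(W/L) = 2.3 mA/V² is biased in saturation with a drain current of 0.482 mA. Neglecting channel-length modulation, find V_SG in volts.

In saturation I_D = ½ k_p (V_SG − |V_tp|)², so V_SG − |V_tp| = √(2 I_D / k_p) = √(2 × 0.482 / 2.3) = 0.647 V.
V_SG = 0.961 + 0.647 = 1.61 V.

V_SG = 1.61 V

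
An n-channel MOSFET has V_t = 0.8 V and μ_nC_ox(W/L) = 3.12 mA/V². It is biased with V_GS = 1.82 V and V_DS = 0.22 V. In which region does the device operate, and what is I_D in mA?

Triode; I_D = 0.625 mA

V_ov = V_GS − V_t = 1.82 − 0.8 = 1.02 V.
Since V_DS = 0.22 V < V_ov = 1.02 V, the device is in the triode region.
I_D = k_n [V_ov · V_DS − ½ V_DS²] = 3.12 × [1.02 × 0.22 − 0.5 × 0.22²] = 0.625 mA.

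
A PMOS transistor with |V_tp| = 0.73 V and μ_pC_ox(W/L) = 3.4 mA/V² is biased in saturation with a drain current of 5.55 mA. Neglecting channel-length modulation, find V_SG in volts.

In saturation I_D = ½ k_p (V_SG − |V_tp|)², so V_SG − |V_tp| = √(2 I_D / k_p) = √(2 × 5.55 / 3.4) = 1.81 V.
V_SG = 0.73 + 1.81 = 2.54 V.

V_SG = 2.54 V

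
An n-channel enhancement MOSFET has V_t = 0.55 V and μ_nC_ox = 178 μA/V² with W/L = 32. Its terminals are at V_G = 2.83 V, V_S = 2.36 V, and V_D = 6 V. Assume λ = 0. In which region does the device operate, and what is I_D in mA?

Cutoff; I_D = 0 mA

V_GS = V_G − V_S = 2.83 − 2.36 = 0.47 V; V_DS = V_D − V_S = 6 − 2.36 = 3.64 V.
V_GS = 0.47 V < V_t = 0.55 V, so the transistor is in cutoff.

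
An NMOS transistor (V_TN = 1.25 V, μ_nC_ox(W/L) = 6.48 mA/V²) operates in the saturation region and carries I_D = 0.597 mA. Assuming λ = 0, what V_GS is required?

V_GS = 1.68 V

In saturation I_D = ½ k_n (V_GS − V_TN)², so V_GS − V_TN = √(2 I_D / k_n) = √(2 × 0.597 / 6.48) = 0.429 V.
V_GS = 1.25 + 0.429 = 1.68 V.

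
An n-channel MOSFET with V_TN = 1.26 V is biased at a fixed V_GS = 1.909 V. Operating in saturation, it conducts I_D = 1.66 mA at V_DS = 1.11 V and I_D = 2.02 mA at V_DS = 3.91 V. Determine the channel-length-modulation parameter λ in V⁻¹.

λ = 0.0847 V⁻¹

With V_GS fixed, I_D ∝ (1 + λ V_DS) in saturation, so I_D2/I_D1 = (1 + λ V_DS2)/(1 + λ V_DS1).
2.02/1.66 = 1.217 = (1 + 3.91 λ)/(1 + 1.11 λ).
Solving: λ (I_D1 V_DS2 − I_D2 V_DS1) = I_D2 − I_D1, so λ = (2.02 − 1.66) / (1.66 × 3.91 − 2.02 × 1.11) = 0.36 / 4.25 = 0.0847 V⁻¹.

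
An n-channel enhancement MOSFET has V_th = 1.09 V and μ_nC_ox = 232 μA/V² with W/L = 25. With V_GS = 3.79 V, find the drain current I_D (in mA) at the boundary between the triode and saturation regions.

At the boundary V_DS = V_ov = V_GS − V_th = 3.79 − 1.09 = 2.7 V.
k_n = μ_nC_ox · (W/L) = 5.8 mA/V².
I_D = ½ k_n V_ov² = 0.5 × 5.8 × 2.7² = 21.1 mA.

I_D = 21.1 mA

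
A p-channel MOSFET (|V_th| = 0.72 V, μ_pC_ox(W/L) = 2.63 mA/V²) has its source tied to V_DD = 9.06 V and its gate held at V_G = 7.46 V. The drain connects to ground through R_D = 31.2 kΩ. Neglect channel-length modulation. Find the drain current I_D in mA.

V_SG = V_DD − V_G = 9.06 − 7.46 = 1.6 V, so V_ov = 1.6 − 0.72 = 0.88 V.
Assume saturation: I_D = ½ k_p V_ov² = 0.5 × 2.63 × 0.88² = 1.02 mA, giving V_SD = V_DD − I_D R_D = 9.06 − 1.02 × 31.2 = -22.7 V.
But -22.7 V < V_ov = 0.88 V, so the device is actually in triode.
In triode I_D = k_p[V_ov V_SD − ½ V_SD²] and I_D = (V_DD − V_SD)/R_D. Equating: 41 V_SD² − 73.21 V_SD + 9.06 = 0, giving V_SD = 0.134 V (the root below V_ov).
I_D = (9.06 − 0.134) / 31.2 = 0.286 mA.

I_D = 0.286 mA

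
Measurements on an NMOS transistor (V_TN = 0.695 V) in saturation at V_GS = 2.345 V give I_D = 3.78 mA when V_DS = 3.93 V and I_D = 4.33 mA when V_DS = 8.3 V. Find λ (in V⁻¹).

λ = 0.0383 V⁻¹

With V_GS fixed, I_D ∝ (1 + λ V_DS) in saturation, so I_D2/I_D1 = (1 + λ V_DS2)/(1 + λ V_DS1).
4.33/3.78 = 1.146 = (1 + 8.3 λ)/(1 + 3.93 λ).
Solving: λ (I_D1 V_DS2 − I_D2 V_DS1) = I_D2 − I_D1, so λ = (4.33 − 3.78) / (3.78 × 8.3 − 4.33 × 3.93) = 0.55 / 14.4 = 0.0383 V⁻¹.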